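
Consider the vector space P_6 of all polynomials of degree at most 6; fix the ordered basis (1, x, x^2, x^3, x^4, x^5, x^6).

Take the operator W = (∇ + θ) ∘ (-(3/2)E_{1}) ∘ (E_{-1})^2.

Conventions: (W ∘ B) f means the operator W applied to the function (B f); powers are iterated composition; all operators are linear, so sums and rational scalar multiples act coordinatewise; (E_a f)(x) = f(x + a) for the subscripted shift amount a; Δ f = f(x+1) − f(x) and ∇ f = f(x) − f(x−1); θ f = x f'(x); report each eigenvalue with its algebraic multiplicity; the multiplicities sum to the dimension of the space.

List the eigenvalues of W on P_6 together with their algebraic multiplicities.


image of 1: 0
image of x: -(3/2)x - 3/2
image of x^2: -3x^2 + 9/2
image of x^3: -(9/2)x^3 + (9/2)x^2 + 9x - 21/2
image of x^4: -6x^4 + 12x^3 + 9x^2 - 36x + 45/2
image of x^5: -(15/2)x^5 + (45/2)x^4 - 75x^2 + 105x - 93/2
image of x^6: -9x^6 + 36x^5 - (45/2)x^4 - 120x^3 + (585/2)x^2 - 270x + 189/2
the matrix is upper triangular; its diagonal is (0, -3/2, -3, -9/2, -6, -15/2, -9)
for a triangular matrix the eigenvalues are the diagonal entries, with algebraic multiplicity their repetition count

λ = -9 (multiplicity 1), λ = -15/2 (multiplicity 1), λ = -6 (multiplicity 1), λ = -9/2 (multiplicity 1), λ = -3 (multiplicity 1), λ = -3/2 (multiplicity 1), λ = 0 (multiplicity 1)


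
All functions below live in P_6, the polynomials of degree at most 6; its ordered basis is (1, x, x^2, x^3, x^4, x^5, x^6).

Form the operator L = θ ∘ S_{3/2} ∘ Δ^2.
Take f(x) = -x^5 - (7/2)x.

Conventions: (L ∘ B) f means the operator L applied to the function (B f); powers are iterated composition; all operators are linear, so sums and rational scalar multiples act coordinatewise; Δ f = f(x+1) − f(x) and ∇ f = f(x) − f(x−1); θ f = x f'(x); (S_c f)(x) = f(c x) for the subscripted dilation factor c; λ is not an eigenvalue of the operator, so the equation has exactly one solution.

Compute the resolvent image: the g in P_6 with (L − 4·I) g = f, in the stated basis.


the result is g(x) = (1/4)x^5 + (405/32)x^3 + (135/8)x^2 + (4597/128)x

write g with unknown coordinates in the stated basis and equate coefficients in (L − 4·I) g = f
solving from the highest basis element down gives g = (1/4)x^5 + (405/32)x^3 + (135/8)x^2 + (4597/128)x
check: L g = (405/8)x^3 + (135/2)x^2 + (4485/32)x
so L g − 4·g = -x^5 - (7/2)x = f ✓


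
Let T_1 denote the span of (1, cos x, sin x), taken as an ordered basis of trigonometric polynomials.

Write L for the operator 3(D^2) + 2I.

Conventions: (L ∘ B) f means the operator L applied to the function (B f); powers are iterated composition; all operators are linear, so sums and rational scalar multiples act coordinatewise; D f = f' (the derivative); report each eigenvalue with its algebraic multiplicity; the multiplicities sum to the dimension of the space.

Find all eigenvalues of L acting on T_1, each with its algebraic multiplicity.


λ = -1 (multiplicity 2), λ = 2 (multiplicity 1)

image of 1: 2
image of cos x: -cos x
image of sin x: -sin x
the matrix is diagonal; its diagonal is (2, -1, -1)
for a triangular matrix the eigenvalues are the diagonal entries, with algebraic multiplicity their repetition count


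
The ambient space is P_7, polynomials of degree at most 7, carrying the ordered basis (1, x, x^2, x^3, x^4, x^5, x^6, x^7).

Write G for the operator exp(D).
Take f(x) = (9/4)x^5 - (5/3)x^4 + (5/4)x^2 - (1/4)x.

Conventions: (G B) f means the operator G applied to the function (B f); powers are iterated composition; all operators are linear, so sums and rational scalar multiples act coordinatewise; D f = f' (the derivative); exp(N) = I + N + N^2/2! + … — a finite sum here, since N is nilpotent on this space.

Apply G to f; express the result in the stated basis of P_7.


order-1 term: (45/4)x^4 - (20/3)x^3 + (5/2)x - 1/4
order-2 term: (45/2)x^3 - 10x^2 + 5/4
order-3 term: (45/2)x^2 - (20/3)x
order-4 term: (45/4)x - 5/3
order-5 term: 9/4
the series for exp(D) f terminates at order 5
exp(D) f = (9/4)x^5 + (115/12)x^4 + (95/6)x^3 + (55/4)x^2 + (41/6)x + 19/12

the result is g(x) = (9/4)x^5 + (115/12)x^4 + (95/6)x^3 + (55/4)x^2 + (41/6)x + 19/12


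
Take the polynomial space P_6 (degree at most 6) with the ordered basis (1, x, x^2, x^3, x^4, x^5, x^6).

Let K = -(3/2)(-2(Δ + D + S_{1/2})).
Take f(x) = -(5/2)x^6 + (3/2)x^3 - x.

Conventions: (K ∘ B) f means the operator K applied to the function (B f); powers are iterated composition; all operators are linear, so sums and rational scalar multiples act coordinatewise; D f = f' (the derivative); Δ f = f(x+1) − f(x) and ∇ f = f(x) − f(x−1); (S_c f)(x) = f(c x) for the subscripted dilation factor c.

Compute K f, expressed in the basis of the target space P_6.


g(x) = -(15/128)x^6 - 90x^5 - (225/2)x^4 - (2391/16)x^3 - (171/2)x^2 - 33x - 9

Δ f = -15x^5 - (75/2)x^4 - 50x^3 - 33x^2 - (21/2)x - 2
D f = -15x^5 + (9/2)x^2 - 1
S_{1/2} f = -(5/128)x^6 + (3/16)x^3 - (1/2)x
(Δ + D + S_{1/2}) f = -(5/128)x^6 - 30x^5 - (75/2)x^4 - (797/16)x^3 - (57/2)x^2 - 11x - 3
(-2(Δ + D + S_{1/2})) f = (5/64)x^6 + 60x^5 + 75x^4 + (797/8)x^3 + 57x^2 + 22x + 6
(-(3/2)(-2(Δ + D + S_{1/2}))) f = -(15/128)x^6 - 90x^5 - (225/2)x^4 - (2391/16)x^3 - (171/2)x^2 - 33x - 9


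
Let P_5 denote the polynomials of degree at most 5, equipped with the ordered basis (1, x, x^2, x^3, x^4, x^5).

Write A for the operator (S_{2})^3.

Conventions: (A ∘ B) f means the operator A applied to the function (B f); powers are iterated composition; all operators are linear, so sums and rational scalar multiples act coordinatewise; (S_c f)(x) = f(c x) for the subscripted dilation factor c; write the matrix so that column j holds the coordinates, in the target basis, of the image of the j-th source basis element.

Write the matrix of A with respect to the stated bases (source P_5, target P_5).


image of 1: 1
image of x: 8x
image of x^2: 64x^2
image of x^3: 512x^3
image of x^4: 4096x^4
image of x^5: 32768x^5
each image's coordinates form column j of the matrix

the matrix is [[1, 0, 0, 0, 0, 0]; [0, 8, 0, 0, 0, 0]; [0, 0, 64, 0, 0, 0]; [0, 0, 0, 512, 0, 0]; [0, 0, 0, 0, 4096, 0]; [0, 0, 0, 0, 0, 32768]] (rows listed top to bottom)


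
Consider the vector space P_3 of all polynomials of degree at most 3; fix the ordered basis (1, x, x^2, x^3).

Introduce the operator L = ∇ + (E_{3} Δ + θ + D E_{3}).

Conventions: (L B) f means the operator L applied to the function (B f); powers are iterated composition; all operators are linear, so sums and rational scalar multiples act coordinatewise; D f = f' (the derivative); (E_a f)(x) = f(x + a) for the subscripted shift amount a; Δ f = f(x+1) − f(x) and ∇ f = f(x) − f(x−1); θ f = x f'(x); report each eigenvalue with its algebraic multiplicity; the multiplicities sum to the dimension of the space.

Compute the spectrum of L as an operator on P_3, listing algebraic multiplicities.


image of 1: 0
image of x: x + 3
image of x^2: 2x^2 + 6x + 12
image of x^3: 3x^3 + 9x^2 + 36x + 65
the matrix is upper triangular; its diagonal is (0, 1, 2, 3)
for a triangular matrix the eigenvalues are the diagonal entries, with algebraic multiplicity their repetition count

λ = 0 (multiplicity 1), λ = 1 (multiplicity 1), λ = 2 (multiplicity 1), λ = 3 (multiplicity 1)


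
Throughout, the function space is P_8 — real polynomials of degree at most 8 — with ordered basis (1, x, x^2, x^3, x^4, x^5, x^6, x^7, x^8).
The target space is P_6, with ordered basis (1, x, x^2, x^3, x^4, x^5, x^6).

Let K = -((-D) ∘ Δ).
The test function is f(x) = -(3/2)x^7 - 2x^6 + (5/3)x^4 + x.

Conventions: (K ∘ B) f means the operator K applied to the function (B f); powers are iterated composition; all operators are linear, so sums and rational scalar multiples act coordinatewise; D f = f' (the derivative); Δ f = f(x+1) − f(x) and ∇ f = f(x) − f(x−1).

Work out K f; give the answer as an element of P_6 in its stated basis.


the result is g(x) = -63x^5 - (435/2)x^4 - 330x^3 - (515/2)x^2 - 103x - 95/6

Δ f = -(21/2)x^6 - (87/2)x^5 - (165/2)x^4 - (515/6)x^3 - (103/2)x^2 - (95/6)x - 5/6
D Δ f = -63x^5 - (435/2)x^4 - 330x^3 - (515/2)x^2 - 103x - 95/6
(-D) Δ f = 63x^5 + (435/2)x^4 + 330x^3 + (515/2)x^2 + 103x + 95/6
(-((-D) ∘ Δ)) f = -63x^5 - (435/2)x^4 - 330x^3 - (515/2)x^2 - 103x - 95/6


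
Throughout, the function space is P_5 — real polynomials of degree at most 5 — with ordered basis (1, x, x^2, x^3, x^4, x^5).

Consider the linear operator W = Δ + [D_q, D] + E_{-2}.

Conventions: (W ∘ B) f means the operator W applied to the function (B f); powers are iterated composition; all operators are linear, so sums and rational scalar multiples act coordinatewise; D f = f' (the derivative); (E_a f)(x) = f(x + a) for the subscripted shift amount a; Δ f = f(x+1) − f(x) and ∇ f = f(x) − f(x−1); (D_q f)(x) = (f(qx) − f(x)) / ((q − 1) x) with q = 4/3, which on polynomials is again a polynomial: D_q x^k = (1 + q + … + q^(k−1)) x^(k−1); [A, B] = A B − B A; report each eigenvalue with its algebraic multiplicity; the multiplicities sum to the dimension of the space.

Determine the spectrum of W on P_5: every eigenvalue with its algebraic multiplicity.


λ = 1 (multiplicity 6)

image of 1: 1
image of x: x - 1
image of x^2: x^2 - 2x + 14/3
image of x^3: x^3 - 3x^2 + (124/9)x - 7
image of x^4: x^4 - 4x^3 + 27x^2 - 28x + 17
image of x^5: x^5 - 5x^4 + (3551/81)x^3 - 70x^2 + 85x - 31
the matrix is upper triangular; its diagonal is (1, 1, 1, 1, 1, 1)
for a triangular matrix the eigenvalues are the diagonal entries, with algebraic multiplicity their repetition count


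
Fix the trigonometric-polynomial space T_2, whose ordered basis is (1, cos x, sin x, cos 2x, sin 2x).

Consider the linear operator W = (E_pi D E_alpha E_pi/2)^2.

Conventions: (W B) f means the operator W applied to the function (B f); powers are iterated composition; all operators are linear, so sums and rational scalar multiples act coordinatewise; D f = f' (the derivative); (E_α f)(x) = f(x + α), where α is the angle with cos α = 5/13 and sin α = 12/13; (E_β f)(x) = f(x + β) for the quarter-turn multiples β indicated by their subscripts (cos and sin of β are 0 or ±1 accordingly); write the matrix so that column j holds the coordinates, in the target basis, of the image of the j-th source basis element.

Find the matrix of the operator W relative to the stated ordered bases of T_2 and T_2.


the matrix is [[0, 0, 0, 0, 0]; [0, -119/169, 120/169, 0, 0]; [0, -120/169, -119/169, 0, 0]; [0, 0, 0, 956/28561, 114240/28561]; [0, 0, 0, -114240/28561, 956/28561]] (rows listed top to bottom)

image of 1: 0
image of cos x: -(119/169)cos x - (120/169)sin x
image of sin x: (120/169)cos x - (119/169)sin x
image of cos 2x: (956/28561)cos 2x - (114240/28561)sin 2x
image of sin 2x: (114240/28561)cos 2x + (956/28561)sin 2x
each image's coordinates form column j of the matrix


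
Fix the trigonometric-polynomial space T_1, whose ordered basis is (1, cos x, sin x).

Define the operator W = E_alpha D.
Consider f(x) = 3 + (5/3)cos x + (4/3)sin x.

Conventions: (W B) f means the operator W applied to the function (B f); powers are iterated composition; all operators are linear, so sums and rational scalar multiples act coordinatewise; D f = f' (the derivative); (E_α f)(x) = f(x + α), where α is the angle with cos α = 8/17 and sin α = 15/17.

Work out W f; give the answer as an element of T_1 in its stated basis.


the image equals g(x) = -(43/51)cos x - (100/51)sin x

D f = (4/3)cos x - (5/3)sin x
E_alpha D f = -(43/51)cos x - (100/51)sin x


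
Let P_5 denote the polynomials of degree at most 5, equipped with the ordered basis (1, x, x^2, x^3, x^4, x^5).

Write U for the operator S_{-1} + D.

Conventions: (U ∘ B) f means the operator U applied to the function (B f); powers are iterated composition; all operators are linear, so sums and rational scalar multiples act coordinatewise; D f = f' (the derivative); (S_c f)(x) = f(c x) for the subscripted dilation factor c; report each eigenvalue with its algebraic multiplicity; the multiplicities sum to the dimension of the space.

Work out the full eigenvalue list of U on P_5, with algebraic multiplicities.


image of 1: 1
image of x: -x + 1
image of x^2: x^2 + 2x
image of x^3: -x^3 + 3x^2
image of x^4: x^4 + 4x^3
image of x^5: -x^5 + 5x^4
the matrix is upper triangular; its diagonal is (1, -1, 1, -1, 1, -1)
for a triangular matrix the eigenvalues are the diagonal entries, with algebraic multiplicity their repetition count

λ = -1 (multiplicity 3), λ = 1 (multiplicity 3)


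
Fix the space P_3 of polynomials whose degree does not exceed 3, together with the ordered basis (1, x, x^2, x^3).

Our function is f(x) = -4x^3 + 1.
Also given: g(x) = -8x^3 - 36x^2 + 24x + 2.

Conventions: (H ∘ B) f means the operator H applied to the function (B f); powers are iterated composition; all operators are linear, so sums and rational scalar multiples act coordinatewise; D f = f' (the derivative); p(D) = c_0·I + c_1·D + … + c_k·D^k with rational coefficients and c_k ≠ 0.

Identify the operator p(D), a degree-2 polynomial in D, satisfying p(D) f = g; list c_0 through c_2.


D^0 f = -4x^3 + 1
D^1 f = -12x^2
D^2 f = -24x
matching coefficients of g against c_0 f + c_1 Df + … from the top degree down determines the c_i
solution: c_0 = 2, c_1 = 3, c_2 = -1

p(D) = 2·I + 3·D − D^2, i.e. c_0 = 2, c_1 = 3, c_2 = -1


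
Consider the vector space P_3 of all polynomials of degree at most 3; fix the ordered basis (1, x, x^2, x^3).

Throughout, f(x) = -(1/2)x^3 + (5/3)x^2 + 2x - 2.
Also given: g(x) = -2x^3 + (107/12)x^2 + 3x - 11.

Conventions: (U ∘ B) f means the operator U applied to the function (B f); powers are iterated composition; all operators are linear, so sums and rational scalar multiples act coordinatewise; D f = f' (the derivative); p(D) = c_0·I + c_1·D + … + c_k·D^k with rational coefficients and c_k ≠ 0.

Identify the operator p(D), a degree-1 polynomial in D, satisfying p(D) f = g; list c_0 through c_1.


p(D) = 4·I − (3/2)·D, i.e. c_0 = 4, c_1 = -3/2

D^0 f = -(1/2)x^3 + (5/3)x^2 + 2x - 2
D^1 f = -(3/2)x^2 + (10/3)x + 2
matching coefficients of g against c_0 f + c_1 Df + … from the top degree down determines the c_i
solution: c_0 = 4, c_1 = -3/2


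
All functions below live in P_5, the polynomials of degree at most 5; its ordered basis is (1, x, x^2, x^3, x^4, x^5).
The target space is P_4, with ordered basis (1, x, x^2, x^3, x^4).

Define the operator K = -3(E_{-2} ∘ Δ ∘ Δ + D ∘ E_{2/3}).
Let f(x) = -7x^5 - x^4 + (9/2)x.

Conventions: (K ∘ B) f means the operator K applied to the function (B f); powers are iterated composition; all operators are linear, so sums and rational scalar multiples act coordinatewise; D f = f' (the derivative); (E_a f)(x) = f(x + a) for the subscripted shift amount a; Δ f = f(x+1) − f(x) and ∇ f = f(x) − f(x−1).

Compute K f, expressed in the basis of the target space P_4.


the result is g(x) = 105x^4 + 712x^3 - 920x^2 + (13846/9)x - 31169/54

Δ f = -35x^4 - 74x^3 - 76x^2 - 39x - 7/2
Δ Δ f = -140x^3 - 432x^2 - 514x - 224
E_{-2} Δ Δ f = -140x^3 + 408x^2 - 466x + 196
E_{2/3} f = -7x^5 - (73/3)x^4 - (304/9)x^3 - (632/27)x^2 - (583/162)x + 457/243
D E_{2/3} f = -35x^4 - (292/3)x^3 - (304/3)x^2 - (1264/27)x - 583/162
(E_{-2} ∘ Δ ∘ Δ + D ∘ E_{2/3}) f = -35x^4 - (712/3)x^3 + (920/3)x^2 - (13846/27)x + 31169/162
(-3(E_{-2} ∘ Δ ∘ Δ + D ∘ E_{2/3})) f = 105x^4 + 712x^3 - 920x^2 + (13846/9)x - 31169/54


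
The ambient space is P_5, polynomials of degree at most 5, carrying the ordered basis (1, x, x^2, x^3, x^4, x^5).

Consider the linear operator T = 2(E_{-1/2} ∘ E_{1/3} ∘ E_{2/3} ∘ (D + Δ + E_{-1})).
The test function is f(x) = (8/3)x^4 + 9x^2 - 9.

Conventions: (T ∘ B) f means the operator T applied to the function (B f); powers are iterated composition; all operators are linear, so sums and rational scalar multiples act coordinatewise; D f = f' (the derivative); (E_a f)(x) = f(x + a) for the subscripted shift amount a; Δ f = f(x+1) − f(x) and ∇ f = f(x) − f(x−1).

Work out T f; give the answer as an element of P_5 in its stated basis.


g(x) = (16/3)x^4 + 32x^3 + 122x^2 + (410/3)x + 421/6

D f = (32/3)x^3 + 18x
Δ f = (32/3)x^3 + 16x^2 + (86/3)x + 35/3
E_{-1} f = (8/3)x^4 - (32/3)x^3 + 25x^2 - (86/3)x + 8/3
(D + Δ + E_{-1}) f = (8/3)x^4 + (32/3)x^3 + 41x^2 + 18x + 43/3
E_{2/3} (D + Δ + E_{-1}) f = (8/3)x^4 + (160/9)x^3 + (625/9)x^2 + (7294/81)x + 11723/243
E_{1/3} E_{2/3} (D + Δ + E_{-1}) f = (8/3)x^4 + (64/3)x^3 + 89x^2 + (428/3)x + 260/3
E_{-1/2} E_{1/3} E_{2/3} (D + Δ + E_{-1}) f = (8/3)x^4 + 16x^3 + 61x^2 + (205/3)x + 421/12
(2(E_{-1/2} ∘ E_{1/3} ∘ E_{2/3} ∘ (D + Δ + E_{-1}))) f = (16/3)x^4 + 32x^3 + 122x^2 + (410/3)x + 421/6


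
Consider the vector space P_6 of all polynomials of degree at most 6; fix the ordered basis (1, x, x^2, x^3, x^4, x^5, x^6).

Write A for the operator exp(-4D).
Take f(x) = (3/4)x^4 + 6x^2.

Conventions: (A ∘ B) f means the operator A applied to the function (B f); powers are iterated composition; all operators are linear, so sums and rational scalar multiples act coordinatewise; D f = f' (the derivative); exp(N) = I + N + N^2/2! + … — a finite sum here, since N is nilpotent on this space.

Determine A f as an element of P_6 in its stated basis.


order-1 term: -12x^3 - 48x
order-2 term: 72x^2 + 96
order-3 term: -192x
order-4 term: 192
the series for exp(-4D) f terminates at order 4
exp(-4D) f = (3/4)x^4 - 12x^3 + 78x^2 - 240x + 288

the result is g(x) = (3/4)x^4 - 12x^3 + 78x^2 - 240x + 288


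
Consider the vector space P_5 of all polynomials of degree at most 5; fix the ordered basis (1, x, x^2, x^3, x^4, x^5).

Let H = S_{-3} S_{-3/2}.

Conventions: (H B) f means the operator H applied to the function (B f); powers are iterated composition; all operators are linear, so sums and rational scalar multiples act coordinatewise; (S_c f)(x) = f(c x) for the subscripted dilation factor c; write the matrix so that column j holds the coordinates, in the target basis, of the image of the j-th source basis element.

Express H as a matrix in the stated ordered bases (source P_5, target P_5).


image of 1: 1
image of x: (9/2)x
image of x^2: (81/4)x^2
image of x^3: (729/8)x^3
image of x^4: (6561/16)x^4
image of x^5: (59049/32)x^5
each image's coordinates form column j of the matrix

the matrix is [[1, 0, 0, 0, 0, 0]; [0, 9/2, 0, 0, 0, 0]; [0, 0, 81/4, 0, 0, 0]; [0, 0, 0, 729/8, 0, 0]; [0, 0, 0, 0, 6561/16, 0]; [0, 0, 0, 0, 0, 59049/32]] (rows listed top to bottom)


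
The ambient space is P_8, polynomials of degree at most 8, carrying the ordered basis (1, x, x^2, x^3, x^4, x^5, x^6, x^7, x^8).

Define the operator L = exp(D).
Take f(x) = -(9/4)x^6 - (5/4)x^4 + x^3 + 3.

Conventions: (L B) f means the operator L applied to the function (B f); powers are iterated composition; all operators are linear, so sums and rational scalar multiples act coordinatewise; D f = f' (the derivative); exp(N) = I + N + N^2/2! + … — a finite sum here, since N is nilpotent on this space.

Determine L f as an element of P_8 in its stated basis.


g(x) = -(9/4)x^6 - (27/2)x^5 - 35x^4 - 49x^3 - (153/4)x^2 - (31/2)x + 1/2

order-1 term: -(27/2)x^5 - 5x^3 + 3x^2
order-2 term: -(135/4)x^4 - (15/2)x^2 + 3x
order-3 term: -45x^3 - 5x + 1
order-4 term: -(135/4)x^2 - 5/4
order-5 term: -(27/2)x
order-6 term: -9/4
the series for exp(D) f terminates at order 6
exp(D) f = -(9/4)x^6 - (27/2)x^5 - 35x^4 - 49x^3 - (153/4)x^2 - (31/2)x + 1/2


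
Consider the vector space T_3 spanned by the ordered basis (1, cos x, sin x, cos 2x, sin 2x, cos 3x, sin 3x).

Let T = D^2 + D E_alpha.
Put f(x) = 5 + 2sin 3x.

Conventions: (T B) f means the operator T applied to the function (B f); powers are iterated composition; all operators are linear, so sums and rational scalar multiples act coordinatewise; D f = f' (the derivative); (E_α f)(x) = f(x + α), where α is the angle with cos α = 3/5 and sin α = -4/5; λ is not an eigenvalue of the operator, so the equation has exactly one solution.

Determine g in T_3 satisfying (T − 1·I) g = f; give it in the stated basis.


the result is g(x) = -5 + (54/845)cos 3x - (172/845)sin 3x

write g with unknown coordinates in the stated basis and equate coefficients in (T − 1·I) g = f
solving from the highest basis element down gives g = -5 + (54/845)cos 3x - (172/845)sin 3x
check: T g = (54/845)cos 3x + (1518/845)sin 3x
so T g − 1·g = 5 + 2sin 3x = f ✓


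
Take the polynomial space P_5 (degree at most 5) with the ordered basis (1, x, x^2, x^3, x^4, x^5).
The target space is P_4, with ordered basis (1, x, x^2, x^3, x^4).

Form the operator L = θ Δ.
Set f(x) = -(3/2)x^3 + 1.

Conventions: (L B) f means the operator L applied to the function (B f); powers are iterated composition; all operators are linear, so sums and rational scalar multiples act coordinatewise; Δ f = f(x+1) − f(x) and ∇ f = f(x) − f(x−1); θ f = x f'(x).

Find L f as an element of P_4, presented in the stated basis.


Δ f = -(9/2)x^2 - (9/2)x - 3/2
θ Δ f = -9x^2 - (9/2)x

g(x) = -9x^2 - (9/2)x


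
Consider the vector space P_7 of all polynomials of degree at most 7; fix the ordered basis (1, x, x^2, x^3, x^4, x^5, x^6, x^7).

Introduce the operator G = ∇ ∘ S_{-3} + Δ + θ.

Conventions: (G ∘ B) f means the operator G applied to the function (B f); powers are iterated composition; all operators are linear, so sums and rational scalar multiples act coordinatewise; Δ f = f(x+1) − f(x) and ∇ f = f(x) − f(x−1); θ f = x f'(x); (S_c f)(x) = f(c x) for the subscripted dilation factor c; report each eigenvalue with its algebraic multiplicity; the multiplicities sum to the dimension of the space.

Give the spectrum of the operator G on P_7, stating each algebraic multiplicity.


image of 1: 0
image of x: x - 2
image of x^2: 2x^2 + 20x - 8
image of x^3: 3x^3 - 78x^2 + 84x - 26
image of x^4: 4x^4 + 328x^3 - 480x^2 + 328x - 80
image of x^5: 5x^5 - 1210x^4 + 2440x^3 - 2420x^2 + 1220x - 242
image of x^6: 6x^6 + 4380x^5 - 10920x^4 + 14600x^3 - 10920x^2 + 4380x - 728
image of x^7: 7x^7 - 15302x^6 + 45948x^5 - 76510x^4 + 76580x^3 - 45906x^2 + 15316x - 2186
the matrix is upper triangular; its diagonal is (0, 1, 2, 3, 4, 5, 6, 7)
for a triangular matrix the eigenvalues are the diagonal entries, with algebraic multiplicity their repetition count

λ = 0 (multiplicity 1), λ = 1 (multiplicity 1), λ = 2 (multiplicity 1), λ = 3 (multiplicity 1), λ = 4 (multiplicity 1), λ = 5 (multiplicity 1), λ = 6 (multiplicity 1), λ = 7 (multiplicity 1)


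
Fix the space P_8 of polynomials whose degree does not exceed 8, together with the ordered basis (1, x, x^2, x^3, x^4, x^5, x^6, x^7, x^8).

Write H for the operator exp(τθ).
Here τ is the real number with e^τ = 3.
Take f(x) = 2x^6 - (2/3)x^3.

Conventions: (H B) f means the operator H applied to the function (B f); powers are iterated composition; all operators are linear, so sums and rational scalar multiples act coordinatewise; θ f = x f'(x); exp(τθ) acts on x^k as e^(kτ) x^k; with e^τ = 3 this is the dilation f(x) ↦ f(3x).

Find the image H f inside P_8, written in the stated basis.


exp(τθ) x^k = e^(kτ) x^k; with e^τ = 3 this sends x^k to 3^k x^k
x^3 ↦ 27 x^3
x^6 ↦ 729 x^6
applying this coordinatewise to f: exp(τθ) f = 1458x^6 - 18x^3

the result is g(x) = 1458x^6 - 18x^3


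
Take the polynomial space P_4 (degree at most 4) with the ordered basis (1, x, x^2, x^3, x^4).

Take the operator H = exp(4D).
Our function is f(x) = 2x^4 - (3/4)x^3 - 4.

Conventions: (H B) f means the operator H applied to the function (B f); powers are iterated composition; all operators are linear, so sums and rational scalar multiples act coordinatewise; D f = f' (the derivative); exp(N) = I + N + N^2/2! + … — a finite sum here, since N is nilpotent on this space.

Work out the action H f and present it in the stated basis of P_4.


the image equals g(x) = 2x^4 + (125/4)x^3 + 183x^2 + 476x + 460

order-1 term: 32x^3 - 9x^2
order-2 term: 192x^2 - 36x
order-3 term: 512x - 48
order-4 term: 512
the series for exp(4D) f terminates at order 4
exp(4D) f = 2x^4 + (125/4)x^3 + 183x^2 + 476x + 460


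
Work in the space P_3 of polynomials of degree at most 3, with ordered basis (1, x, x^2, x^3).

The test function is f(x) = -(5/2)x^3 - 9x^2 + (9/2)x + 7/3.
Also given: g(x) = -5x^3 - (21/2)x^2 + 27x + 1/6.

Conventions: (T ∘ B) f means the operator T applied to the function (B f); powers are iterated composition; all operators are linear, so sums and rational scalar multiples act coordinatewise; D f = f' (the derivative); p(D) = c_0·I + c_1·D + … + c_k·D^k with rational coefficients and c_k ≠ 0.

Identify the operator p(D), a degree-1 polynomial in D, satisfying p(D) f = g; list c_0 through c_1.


D^0 f = -(5/2)x^3 - 9x^2 + (9/2)x + 7/3
D^1 f = -(15/2)x^2 - 18x + 9/2
matching coefficients of g against c_0 f + c_1 Df + … from the top degree down determines the c_i
solution: c_0 = 2, c_1 = -1

p(D) = 2·I − D, i.e. c_0 = 2, c_1 = -1


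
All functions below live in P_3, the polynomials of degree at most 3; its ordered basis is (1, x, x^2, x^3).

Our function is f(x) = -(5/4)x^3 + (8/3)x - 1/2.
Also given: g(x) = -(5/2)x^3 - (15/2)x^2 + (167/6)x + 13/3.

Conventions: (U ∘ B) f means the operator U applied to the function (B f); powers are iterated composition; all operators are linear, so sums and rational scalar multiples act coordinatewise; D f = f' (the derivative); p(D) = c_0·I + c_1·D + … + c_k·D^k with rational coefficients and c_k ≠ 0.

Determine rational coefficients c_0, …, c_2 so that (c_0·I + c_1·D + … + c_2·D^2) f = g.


c_0 = 2, c_1 = 2, c_2 = -3

D^0 f = -(5/4)x^3 + (8/3)x - 1/2
D^1 f = -(15/4)x^2 + 8/3
D^2 f = -(15/2)x
matching coefficients of g against c_0 f + c_1 Df + … from the top degree down determines the c_i
solution: c_0 = 2, c_1 = 2, c_2 = -3


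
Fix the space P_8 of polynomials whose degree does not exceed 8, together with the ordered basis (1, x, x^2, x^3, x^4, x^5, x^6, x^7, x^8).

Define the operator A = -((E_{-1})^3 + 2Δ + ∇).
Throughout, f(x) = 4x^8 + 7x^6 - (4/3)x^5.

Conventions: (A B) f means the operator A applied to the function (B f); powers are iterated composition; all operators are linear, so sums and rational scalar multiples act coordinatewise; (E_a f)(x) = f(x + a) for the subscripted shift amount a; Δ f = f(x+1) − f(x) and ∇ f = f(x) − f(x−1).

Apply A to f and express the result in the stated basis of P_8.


the image equals g(x) = -4x^8 - 1127x^6 + (16132/3)x^5 - 24010x^4 + (171760/3)x^3 - 90690x^2 + (241544/3)x - 31678

E_{-1} f = 4x^8 - 32x^7 + 119x^6 - (802/3)x^5 + (1175/3)x^4 - (1132/3)x^3 + (691/3)x^2 - (242/3)x + 37/3
E_{-1} E_{-1} f = 4x^8 - 64x^7 + 455x^6 - (5632/3)x^5 + (14740/3)x^4 - (25024/3)x^3 + (26864/3)x^2 - (16640/3)x + 4544/3
E_{-1} E_{-1} E_{-1} f = 4x^8 - 96x^7 + 1015x^6 - (18526/3)x^5 + 23645x^4 - 58332x^3 + 90513x^2 - 80730x + 31671
Δ f = 32x^7 + 112x^6 + 266x^5 + (1135/3)x^4 + (1052/3)x^3 + (611/3)x^2 + (202/3)x + 29/3
(2Δ) f = 64x^7 + 224x^6 + 532x^5 + (2270/3)x^4 + (2104/3)x^3 + (1222/3)x^2 + (404/3)x + 58/3
∇ f = 32x^7 - 112x^6 + 266x^5 - (1175/3)x^4 + (1132/3)x^3 - (691/3)x^2 + (242/3)x - 37/3
((E_{-1})^3 + 2Δ + ∇) f = 4x^8 + 1127x^6 - (16132/3)x^5 + 24010x^4 - (171760/3)x^3 + 90690x^2 - (241544/3)x + 31678
(-((E_{-1})^3 + 2Δ + ∇)) f = -4x^8 - 1127x^6 + (16132/3)x^5 - 24010x^4 + (171760/3)x^3 - 90690x^2 + (241544/3)x - 31678


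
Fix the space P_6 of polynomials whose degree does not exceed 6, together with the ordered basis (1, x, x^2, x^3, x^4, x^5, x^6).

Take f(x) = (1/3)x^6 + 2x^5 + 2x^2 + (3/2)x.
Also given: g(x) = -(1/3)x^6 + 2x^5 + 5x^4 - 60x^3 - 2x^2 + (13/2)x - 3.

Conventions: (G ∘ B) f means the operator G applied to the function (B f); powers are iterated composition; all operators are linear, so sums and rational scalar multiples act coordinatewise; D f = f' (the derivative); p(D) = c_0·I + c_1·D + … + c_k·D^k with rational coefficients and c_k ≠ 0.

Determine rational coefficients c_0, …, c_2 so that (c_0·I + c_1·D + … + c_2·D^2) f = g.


D^0 f = (1/3)x^6 + 2x^5 + 2x^2 + (3/2)x
D^1 f = 2x^5 + 10x^4 + 4x + 3/2
D^2 f = 10x^4 + 40x^3 + 4
matching coefficients of g against c_0 f + c_1 Df + … from the top degree down determines the c_i
solution: c_0 = -1, c_1 = 2, c_2 = -3/2

p(D) = -I + 2·D − (3/2)·D^2, i.e. c_0 = -1, c_1 = 2, c_2 = -3/2


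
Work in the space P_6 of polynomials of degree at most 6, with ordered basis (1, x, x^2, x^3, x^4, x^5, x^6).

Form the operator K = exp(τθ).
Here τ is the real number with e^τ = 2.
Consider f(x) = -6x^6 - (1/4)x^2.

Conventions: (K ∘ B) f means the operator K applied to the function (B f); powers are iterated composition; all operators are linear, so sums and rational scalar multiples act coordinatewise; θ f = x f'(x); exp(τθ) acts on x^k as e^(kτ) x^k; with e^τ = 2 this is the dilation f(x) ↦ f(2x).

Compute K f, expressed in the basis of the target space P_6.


exp(τθ) x^k = e^(kτ) x^k; with e^τ = 2 this sends x^k to 2^k x^k
x^2 ↦ 4 x^2
x^6 ↦ 64 x^6
applying this coordinatewise to f: exp(τθ) f = -384x^6 - x^2

g(x) = -384x^6 - x^2


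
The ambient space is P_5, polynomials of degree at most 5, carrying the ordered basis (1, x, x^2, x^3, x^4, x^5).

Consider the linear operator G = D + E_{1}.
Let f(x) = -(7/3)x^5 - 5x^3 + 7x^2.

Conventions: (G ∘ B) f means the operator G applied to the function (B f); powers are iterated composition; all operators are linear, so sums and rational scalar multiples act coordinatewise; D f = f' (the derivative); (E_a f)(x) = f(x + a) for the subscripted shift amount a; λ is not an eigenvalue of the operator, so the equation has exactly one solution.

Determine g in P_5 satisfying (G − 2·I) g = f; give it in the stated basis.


write g with unknown coordinates in the stated basis and equate coefficients in (G − 2·I) g = f
solving from the highest basis element down gives g = (7/3)x^5 + (70/3)x^4 + 215x^3 + (4339/3)x^2 + (19606/3)x + 44273/3
check: G g = (7/3)x^5 + (140/3)x^4 + 425x^3 + (8699/3)x^2 + (39212/3)x + 88546/3
so G g − 2·g = -(7/3)x^5 - 5x^3 + 7x^2 = f ✓

g(x) = (7/3)x^5 + (70/3)x^4 + 215x^3 + (4339/3)x^2 + (19606/3)x + 44273/3


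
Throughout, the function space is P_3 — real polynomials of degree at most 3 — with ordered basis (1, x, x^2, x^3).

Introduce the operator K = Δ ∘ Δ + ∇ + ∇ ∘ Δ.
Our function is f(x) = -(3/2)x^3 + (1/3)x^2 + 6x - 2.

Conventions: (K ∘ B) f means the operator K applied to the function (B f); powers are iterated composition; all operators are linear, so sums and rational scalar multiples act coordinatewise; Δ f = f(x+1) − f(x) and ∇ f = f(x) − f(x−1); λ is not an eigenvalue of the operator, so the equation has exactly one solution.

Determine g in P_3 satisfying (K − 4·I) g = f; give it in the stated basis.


write g with unknown coordinates in the stated basis and equate coefficients in (K − 4·I) g = f
solving from the highest basis element down gives g = (3/8)x^3 + (19/96)x^2 - (107/192)x + 895/768
check: K g = (9/8)x^2 + (181/48)x + 511/192
so K g − 4·g = -(3/2)x^3 + (1/3)x^2 + 6x - 2 = f ✓

the image equals g(x) = (3/8)x^3 + (19/96)x^2 - (107/192)x + 895/768


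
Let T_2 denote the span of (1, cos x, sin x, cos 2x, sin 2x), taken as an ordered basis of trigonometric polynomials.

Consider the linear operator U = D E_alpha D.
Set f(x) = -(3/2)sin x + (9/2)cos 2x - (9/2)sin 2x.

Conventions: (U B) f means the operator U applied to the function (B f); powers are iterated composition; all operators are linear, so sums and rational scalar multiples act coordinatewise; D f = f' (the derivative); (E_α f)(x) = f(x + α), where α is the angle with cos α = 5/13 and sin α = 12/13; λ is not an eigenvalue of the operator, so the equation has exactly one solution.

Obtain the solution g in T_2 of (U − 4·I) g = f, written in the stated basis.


the result is g(x) = -(2/29)cos x + (19/58)sin x - (153/80)cos 2x - (63/80)sin 2x

write g with unknown coordinates in the stated basis and equate coefficients in (U − 4·I) g = f
solving from the highest basis element down gives g = -(2/29)cos x + (19/58)sin x - (153/80)cos 2x - (63/80)sin 2x
check: U g = -(8/29)cos x - (11/58)sin x - (63/20)cos 2x - (153/20)sin 2x
so U g − 4·g = -(3/2)sin x + (9/2)cos 2x - (9/2)sin 2x = f ✓


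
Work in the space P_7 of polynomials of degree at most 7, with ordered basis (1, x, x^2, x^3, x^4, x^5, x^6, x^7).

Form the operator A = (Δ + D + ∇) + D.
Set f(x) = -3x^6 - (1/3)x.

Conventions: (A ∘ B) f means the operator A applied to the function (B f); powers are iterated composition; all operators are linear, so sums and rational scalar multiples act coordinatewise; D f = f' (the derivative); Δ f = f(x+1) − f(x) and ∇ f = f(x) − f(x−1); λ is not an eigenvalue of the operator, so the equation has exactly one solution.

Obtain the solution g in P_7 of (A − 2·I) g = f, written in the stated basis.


g(x) = (3/2)x^6 + 18x^5 + 180x^4 + 1470x^3 + 9000x^2 + (220375/6)x + 224839/3

write g with unknown coordinates in the stated basis and equate coefficients in (A − 2·I) g = f
solving from the highest basis element down gives g = (3/2)x^6 + 18x^5 + 180x^4 + 1470x^3 + 9000x^2 + (220375/6)x + 224839/3
check: A g = 36x^5 + 360x^4 + 2940x^3 + 18000x^2 + 73458x + 449678/3
so A g − 2·g = -3x^6 - (1/3)x = f ✓


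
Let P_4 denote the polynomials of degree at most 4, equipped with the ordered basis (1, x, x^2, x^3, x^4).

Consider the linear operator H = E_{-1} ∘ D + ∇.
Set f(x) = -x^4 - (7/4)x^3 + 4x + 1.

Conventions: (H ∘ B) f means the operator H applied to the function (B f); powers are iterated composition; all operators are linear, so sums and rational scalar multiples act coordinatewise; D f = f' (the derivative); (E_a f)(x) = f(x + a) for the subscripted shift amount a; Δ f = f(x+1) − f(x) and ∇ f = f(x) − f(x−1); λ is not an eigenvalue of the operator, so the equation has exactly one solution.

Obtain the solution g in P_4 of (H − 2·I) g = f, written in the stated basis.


write g with unknown coordinates in the stated basis and equate coefficients in (H − 2·I) g = f
solving from the highest basis element down gives g = (1/2)x^4 + (23/8)x^3 + (33/8)x^2 - (43/16)x - 39/8
check: H g = 4x^3 + (33/4)x^2 - (11/8)x - 35/4
so H g − 2·g = -x^4 - (7/4)x^3 + 4x + 1 = f ✓

g(x) = (1/2)x^4 + (23/8)x^3 + (33/8)x^2 - (43/16)x - 39/8


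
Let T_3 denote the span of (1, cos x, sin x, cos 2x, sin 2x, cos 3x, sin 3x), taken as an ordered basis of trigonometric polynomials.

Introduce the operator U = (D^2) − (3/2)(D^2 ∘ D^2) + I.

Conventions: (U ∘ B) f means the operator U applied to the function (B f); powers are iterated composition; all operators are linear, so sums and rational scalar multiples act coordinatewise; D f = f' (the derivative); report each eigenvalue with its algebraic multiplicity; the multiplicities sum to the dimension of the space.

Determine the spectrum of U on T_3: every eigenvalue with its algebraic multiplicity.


image of 1: 1
image of cos x: -(3/2)cos x
image of sin x: -(3/2)sin x
image of cos 2x: -27cos 2x
image of sin 2x: -27sin 2x
image of cos 3x: -(259/2)cos 3x
image of sin 3x: -(259/2)sin 3x
the matrix is diagonal; its diagonal is (1, -3/2, -3/2, -27, -27, -259/2, -259/2)
for a triangular matrix the eigenvalues are the diagonal entries, with algebraic multiplicity their repetition count

λ = -259/2 (multiplicity 2), λ = -27 (multiplicity 2), λ = -3/2 (multiplicity 2), λ = 1 (multiplicity 1)


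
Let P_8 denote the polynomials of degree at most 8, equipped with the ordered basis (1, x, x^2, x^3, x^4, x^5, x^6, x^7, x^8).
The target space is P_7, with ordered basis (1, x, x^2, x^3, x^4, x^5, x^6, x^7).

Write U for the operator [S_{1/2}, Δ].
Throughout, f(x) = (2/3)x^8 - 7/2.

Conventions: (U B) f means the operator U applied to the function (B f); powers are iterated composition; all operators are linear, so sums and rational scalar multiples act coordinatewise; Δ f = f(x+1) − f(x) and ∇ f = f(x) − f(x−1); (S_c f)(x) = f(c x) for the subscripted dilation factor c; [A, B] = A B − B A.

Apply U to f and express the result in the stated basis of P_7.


Δ f = (16/3)x^7 + (56/3)x^6 + (112/3)x^5 + (140/3)x^4 + (112/3)x^3 + (56/3)x^2 + (16/3)x + 2/3
S_{1/2} Δ f = (1/24)x^7 + (7/24)x^6 + (7/6)x^5 + (35/12)x^4 + (14/3)x^3 + (14/3)x^2 + (8/3)x + 2/3
S_{1/2} f = (1/384)x^8 - 7/2
Δ S_{1/2} f = (1/48)x^7 + (7/96)x^6 + (7/48)x^5 + (35/192)x^4 + (7/48)x^3 + (7/96)x^2 + (1/48)x + 1/384
[S_{1/2}, Δ] f = (1/48)x^7 + (7/32)x^6 + (49/48)x^5 + (175/64)x^4 + (217/48)x^3 + (147/32)x^2 + (127/48)x + 85/128

the result is g(x) = (1/48)x^7 + (7/32)x^6 + (49/48)x^5 + (175/64)x^4 + (217/48)x^3 + (147/32)x^2 + (127/48)x + 85/128


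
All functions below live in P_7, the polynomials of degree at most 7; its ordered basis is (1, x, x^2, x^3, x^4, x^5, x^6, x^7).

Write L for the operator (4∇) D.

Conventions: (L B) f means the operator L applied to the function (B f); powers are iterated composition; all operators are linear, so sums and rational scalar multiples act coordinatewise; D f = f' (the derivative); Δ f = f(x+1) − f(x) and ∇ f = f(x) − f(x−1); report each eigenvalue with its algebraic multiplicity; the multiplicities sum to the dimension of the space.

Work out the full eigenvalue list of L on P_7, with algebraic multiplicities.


λ = 0 (multiplicity 8)

image of 1: 0
image of x: 0
image of x^2: 8
image of x^3: 24x - 12
image of x^4: 48x^2 - 48x + 16
image of x^5: 80x^3 - 120x^2 + 80x - 20
image of x^6: 120x^4 - 240x^3 + 240x^2 - 120x + 24
image of x^7: 168x^5 - 420x^4 + 560x^3 - 420x^2 + 168x - 28
the matrix is upper triangular; its diagonal is (0, 0, 0, 0, 0, 0, 0, 0)
for a triangular matrix the eigenvalues are the diagonal entries, with algebraic multiplicity their repetition count


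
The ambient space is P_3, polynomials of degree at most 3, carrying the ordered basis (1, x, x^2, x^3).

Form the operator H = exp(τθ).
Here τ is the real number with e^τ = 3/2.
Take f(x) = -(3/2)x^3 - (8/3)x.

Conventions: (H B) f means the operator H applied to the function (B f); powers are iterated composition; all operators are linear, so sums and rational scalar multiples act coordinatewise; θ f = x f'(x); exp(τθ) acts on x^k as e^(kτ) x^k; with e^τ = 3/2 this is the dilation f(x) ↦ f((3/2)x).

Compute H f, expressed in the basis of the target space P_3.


the image equals g(x) = -(81/16)x^3 - 4x

exp(τθ) x^k = e^(kτ) x^k; with e^τ = 3/2 this sends x^k to (3/2)^k x^k
x ↦ 3/2 x
x^3 ↦ 27/8 x^3
applying this coordinatewise to f: exp(τθ) f = -(81/16)x^3 - 4x


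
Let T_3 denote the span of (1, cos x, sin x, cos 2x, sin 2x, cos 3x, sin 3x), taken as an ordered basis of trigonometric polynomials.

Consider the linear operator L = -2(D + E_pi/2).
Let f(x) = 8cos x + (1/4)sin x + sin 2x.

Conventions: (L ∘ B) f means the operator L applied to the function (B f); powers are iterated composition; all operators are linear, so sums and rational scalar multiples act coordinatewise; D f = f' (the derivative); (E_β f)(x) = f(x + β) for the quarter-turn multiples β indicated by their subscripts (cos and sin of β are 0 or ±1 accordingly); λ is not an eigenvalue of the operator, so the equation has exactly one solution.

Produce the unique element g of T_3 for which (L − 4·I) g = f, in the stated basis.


g(x) = -(31/32)cos x - (33/32)sin x + (1/5)cos 2x - (1/10)sin 2x

write g with unknown coordinates in the stated basis and equate coefficients in (L − 4·I) g = f
solving from the highest basis element down gives g = -(31/32)cos x - (33/32)sin x + (1/5)cos 2x - (1/10)sin 2x
check: L g = (33/8)cos x - (31/8)sin x + (4/5)cos 2x + (3/5)sin 2x
so L g − 4·g = 8cos x + (1/4)sin x + sin 2x = f ✓


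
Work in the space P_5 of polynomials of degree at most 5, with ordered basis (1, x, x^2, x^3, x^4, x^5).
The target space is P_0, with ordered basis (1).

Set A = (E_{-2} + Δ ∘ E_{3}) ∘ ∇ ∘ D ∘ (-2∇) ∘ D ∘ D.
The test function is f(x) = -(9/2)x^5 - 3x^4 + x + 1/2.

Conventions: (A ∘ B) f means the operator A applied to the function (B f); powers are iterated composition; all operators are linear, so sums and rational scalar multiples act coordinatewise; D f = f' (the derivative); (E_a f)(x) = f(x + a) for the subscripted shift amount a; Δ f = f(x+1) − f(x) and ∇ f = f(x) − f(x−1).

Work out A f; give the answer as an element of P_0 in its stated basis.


D f = -(45/2)x^4 - 12x^3 + 1
D D f = -90x^3 - 36x^2
∇ (D ∘ D) f = -270x^2 + 198x - 54
(-2∇) (D ∘ D) f = 540x^2 - 396x + 108
D (-2∇) (D ∘ D) f = 1080x - 396
∇ D (-2∇) (D ∘ D) f = 1080
E_{-2} (∇ ∘ D ∘ (-2∇) ∘ D ∘ D) f = 1080
E_{3} (∇ ∘ D ∘ (-2∇) ∘ D ∘ D) f = 1080
Δ E_{3} (∇ ∘ D ∘ (-2∇) ∘ D ∘ D) f = 0
(E_{-2} + Δ ∘ E_{3}) (∇ ∘ D ∘ (-2∇) ∘ D ∘ D) f = 1080

g(x) = 1080
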